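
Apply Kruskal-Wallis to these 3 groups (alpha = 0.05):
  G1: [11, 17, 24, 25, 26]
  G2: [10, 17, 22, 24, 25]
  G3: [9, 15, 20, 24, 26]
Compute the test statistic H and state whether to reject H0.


Step 1: Combine all N = 15 observations and assign midranks.
sorted (value, group, rank): (9,G3,1), (10,G2,2), (11,G1,3), (15,G3,4), (17,G1,5.5), (17,G2,5.5), (20,G3,7), (22,G2,8), (24,G1,10), (24,G2,10), (24,G3,10), (25,G1,12.5), (25,G2,12.5), (26,G1,14.5), (26,G3,14.5)
Step 2: Sum ranks within each group.
R_1 = 45.5 (n_1 = 5)
R_2 = 38 (n_2 = 5)
R_3 = 36.5 (n_3 = 5)
Step 3: H = 12/(N(N+1)) * sum(R_i^2/n_i) - 3(N+1)
     = 12/(15*16) * (45.5^2/5 + 38^2/5 + 36.5^2/5) - 3*16
     = 0.050000 * 969.3 - 48
     = 0.465000.
Step 4: Ties present; correction factor C = 1 - 42/(15^3 - 15) = 0.987500. Corrected H = 0.465000 / 0.987500 = 0.470886.
Step 5: Under H0, H ~ chi^2(2); p-value = 0.790221.
Step 6: alpha = 0.05. fail to reject H0.

H = 0.4709, df = 2, p = 0.790221, fail to reject H0.


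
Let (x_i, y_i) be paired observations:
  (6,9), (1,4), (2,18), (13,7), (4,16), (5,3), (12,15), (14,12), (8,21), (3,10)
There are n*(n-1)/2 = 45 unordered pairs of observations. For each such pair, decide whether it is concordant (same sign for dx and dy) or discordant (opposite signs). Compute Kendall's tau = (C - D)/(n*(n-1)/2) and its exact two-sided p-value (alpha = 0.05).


Step 1: Enumerate the 45 unordered pairs (i,j) with i<j and classify each by sign(x_j-x_i) * sign(y_j-y_i).
  (1,2):dx=-5,dy=-5->C; (1,3):dx=-4,dy=+9->D; (1,4):dx=+7,dy=-2->D; (1,5):dx=-2,dy=+7->D
  (1,6):dx=-1,dy=-6->C; (1,7):dx=+6,dy=+6->C; (1,8):dx=+8,dy=+3->C; (1,9):dx=+2,dy=+12->C
  (1,10):dx=-3,dy=+1->D; (2,3):dx=+1,dy=+14->C; (2,4):dx=+12,dy=+3->C; (2,5):dx=+3,dy=+12->C
  (2,6):dx=+4,dy=-1->D; (2,7):dx=+11,dy=+11->C; (2,8):dx=+13,dy=+8->C; (2,9):dx=+7,dy=+17->C
  (2,10):dx=+2,dy=+6->C; (3,4):dx=+11,dy=-11->D; (3,5):dx=+2,dy=-2->D; (3,6):dx=+3,dy=-15->D
  (3,7):dx=+10,dy=-3->D; (3,8):dx=+12,dy=-6->D; (3,9):dx=+6,dy=+3->C; (3,10):dx=+1,dy=-8->D
  (4,5):dx=-9,dy=+9->D; (4,6):dx=-8,dy=-4->C; (4,7):dx=-1,dy=+8->D; (4,8):dx=+1,dy=+5->C
  (4,9):dx=-5,dy=+14->D; (4,10):dx=-10,dy=+3->D; (5,6):dx=+1,dy=-13->D; (5,7):dx=+8,dy=-1->D
  (5,8):dx=+10,dy=-4->D; (5,9):dx=+4,dy=+5->C; (5,10):dx=-1,dy=-6->C; (6,7):dx=+7,dy=+12->C
  (6,8):dx=+9,dy=+9->C; (6,9):dx=+3,dy=+18->C; (6,10):dx=-2,dy=+7->D; (7,8):dx=+2,dy=-3->D
  (7,9):dx=-4,dy=+6->D; (7,10):dx=-9,dy=-5->C; (8,9):dx=-6,dy=+9->D; (8,10):dx=-11,dy=-2->C
  (9,10):dx=-5,dy=-11->C
Step 2: C = 23, D = 22, total pairs = 45.
Step 3: tau = (C - D)/(n(n-1)/2) = (23 - 22)/45 = 0.022222.
Step 4: Exact two-sided p-value (enumerate n! = 3628800 permutations of y under H0): p = 1.000000.
Step 5: alpha = 0.05. fail to reject H0.

tau_b = 0.0222 (C=23, D=22), p = 1.000000, fail to reject H0.


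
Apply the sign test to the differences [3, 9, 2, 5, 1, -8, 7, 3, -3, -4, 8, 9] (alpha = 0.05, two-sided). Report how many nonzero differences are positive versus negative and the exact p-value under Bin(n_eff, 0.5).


Step 1: Discard zero differences. Original n = 12; n_eff = number of nonzero differences = 12.
Nonzero differences (with sign): +3, +9, +2, +5, +1, -8, +7, +3, -3, -4, +8, +9
Step 2: Count signs: positive = 9, negative = 3.
Step 3: Under H0: P(positive) = 0.5, so the number of positives S ~ Bin(12, 0.5).
Step 4: Two-sided exact p-value = sum of Bin(12,0.5) probabilities at or below the observed probability = 0.145996.
Step 5: alpha = 0.05. fail to reject H0.

n_eff = 12, pos = 9, neg = 3, p = 0.145996, fail to reject H0.


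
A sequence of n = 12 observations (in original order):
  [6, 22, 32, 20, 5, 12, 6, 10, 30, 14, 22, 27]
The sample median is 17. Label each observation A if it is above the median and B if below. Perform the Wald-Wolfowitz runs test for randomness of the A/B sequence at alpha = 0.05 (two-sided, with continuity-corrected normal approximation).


Step 1: Compute median = 17; label A = above, B = below.
Labels in order: BAAABBBBABAA  (n_A = 6, n_B = 6)
Step 2: Count runs R = 6.
Step 3: Under H0 (random ordering), E[R] = 2*n_A*n_B/(n_A+n_B) + 1 = 2*6*6/12 + 1 = 7.0000.
        Var[R] = 2*n_A*n_B*(2*n_A*n_B - n_A - n_B) / ((n_A+n_B)^2 * (n_A+n_B-1)) = 4320/1584 = 2.7273.
        SD[R] = 1.6514.
Step 4: Continuity-corrected z = (R + 0.5 - E[R]) / SD[R] = (6 + 0.5 - 7.0000) / 1.6514 = -0.3028.
Step 5: Two-sided p-value via normal approximation = 2*(1 - Phi(|z|)) = 0.762069.
Step 6: alpha = 0.05. fail to reject H0.

R = 6, z = -0.3028, p = 0.762069, fail to reject H0.


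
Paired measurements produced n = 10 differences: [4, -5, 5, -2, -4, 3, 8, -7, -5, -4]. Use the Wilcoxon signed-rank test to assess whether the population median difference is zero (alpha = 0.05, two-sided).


Step 1: Drop any zero differences (none here) and take |d_i|.
|d| = [4, 5, 5, 2, 4, 3, 8, 7, 5, 4]
Step 2: Midrank |d_i| (ties get averaged ranks).
ranks: |4|->4, |5|->7, |5|->7, |2|->1, |4|->4, |3|->2, |8|->10, |7|->9, |5|->7, |4|->4
Step 3: Attach original signs; sum ranks with positive sign and with negative sign.
W+ = 4 + 7 + 2 + 10 = 23
W- = 7 + 1 + 4 + 9 + 7 + 4 = 32
(Check: W+ + W- = 55 should equal n(n+1)/2 = 55.)
Step 4: Test statistic W = min(W+, W-) = 23.
Step 5: Ties in |d|, so use the tie-corrected normal approximation.
        E[W] = n(n+1)/4 = 10*11/4 = 27.5.
        Tie groups: |d|=4 (t=3), |d|=5 (t=3); sum(t^3 - t) = 48.
        Var[W] = n(n+1)(2n+1)/24 - sum(t^3-t)/48 = 2310/24 - 48/48 = 95.25.
        z = (W - E[W]) / sqrt(Var[W]) = (23 - 27.5) / 9.7596 = -0.4611.
        Two-sided p = 2*Phi(z) = 0.644738.
Step 6: alpha = 0.05. fail to reject H0.

W+ = 23, W- = 32, W = min = 23, p = 0.644738, fail to reject H0.


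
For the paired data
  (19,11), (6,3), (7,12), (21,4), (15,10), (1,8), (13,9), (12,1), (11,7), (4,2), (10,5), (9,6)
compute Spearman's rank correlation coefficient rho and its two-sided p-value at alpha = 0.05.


Step 1: Rank x and y separately (midranks; no ties here).
rank(x): 19->11, 6->3, 7->4, 21->12, 15->10, 1->1, 13->9, 12->8, 11->7, 4->2, 10->6, 9->5
rank(y): 11->11, 3->3, 12->12, 4->4, 10->10, 8->8, 9->9, 1->1, 7->7, 2->2, 5->5, 6->6
Step 2: d_i = R_x(i) - R_y(i); compute d_i^2.
  (11-11)^2=0, (3-3)^2=0, (4-12)^2=64, (12-4)^2=64, (10-10)^2=0, (1-8)^2=49, (9-9)^2=0, (8-1)^2=49, (7-7)^2=0, (2-2)^2=0, (6-5)^2=1, (5-6)^2=1
sum(d^2) = 228.
Step 3: rho = 1 - 6*228 / (12*(12^2 - 1)) = 1 - 1368/1716 = 0.202797.
Step 4: Under H0, t = rho * sqrt((n-2)/(1-rho^2)) = 0.6549 ~ t(10).
Step 5: Two-sided p-value from the t-distribution with 10 df = 0.527302.
Step 6: alpha = 0.05. fail to reject H0.

rho = 0.2028, p = 0.527302, fail to reject H0 at alpha = 0.05.


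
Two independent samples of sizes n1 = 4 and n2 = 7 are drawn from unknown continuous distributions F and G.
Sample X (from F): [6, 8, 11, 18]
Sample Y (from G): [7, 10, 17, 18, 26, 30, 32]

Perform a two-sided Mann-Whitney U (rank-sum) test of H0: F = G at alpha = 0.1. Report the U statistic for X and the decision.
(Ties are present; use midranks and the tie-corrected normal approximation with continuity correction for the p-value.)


Step 1: Combine and sort all 11 observations; assign midranks.
sorted (value, group): (6,X), (7,Y), (8,X), (10,Y), (11,X), (17,Y), (18,X), (18,Y), (26,Y), (30,Y), (32,Y)
ranks: 6->1, 7->2, 8->3, 10->4, 11->5, 17->6, 18->7.5, 18->7.5, 26->9, 30->10, 32->11
Step 2: Rank sum for X: R1 = 1 + 3 + 5 + 7.5 = 16.5.
Step 3: U_X = R1 - n1(n1+1)/2 = 16.5 - 4*5/2 = 16.5 - 10 = 6.5.
       U_Y = n1*n2 - U_X = 28 - 6.5 = 21.5.
Step 4: Ties are present, so use the tie-corrected normal approximation (with continuity correction) for the p-value.
Step 5: p-value = 0.184875; compare to alpha = 0.1. fail to reject H0.

U_X = 6.5, p = 0.184875, fail to reject H0 at alpha = 0.1.


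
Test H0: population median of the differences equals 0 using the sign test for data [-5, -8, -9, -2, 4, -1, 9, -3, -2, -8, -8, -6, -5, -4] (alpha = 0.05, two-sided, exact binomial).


Step 1: Discard zero differences. Original n = 14; n_eff = number of nonzero differences = 14.
Nonzero differences (with sign): -5, -8, -9, -2, +4, -1, +9, -3, -2, -8, -8, -6, -5, -4
Step 2: Count signs: positive = 2, negative = 12.
Step 3: Under H0: P(positive) = 0.5, so the number of positives S ~ Bin(14, 0.5).
Step 4: Two-sided exact p-value = sum of Bin(14,0.5) probabilities at or below the observed probability = 0.012939.
Step 5: alpha = 0.05. reject H0.

n_eff = 14, pos = 2, neg = 12, p = 0.012939, reject H0.


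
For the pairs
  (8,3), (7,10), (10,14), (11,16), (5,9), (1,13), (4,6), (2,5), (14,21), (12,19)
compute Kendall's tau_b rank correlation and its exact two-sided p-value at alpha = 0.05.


Step 1: Enumerate the 45 unordered pairs (i,j) with i<j and classify each by sign(x_j-x_i) * sign(y_j-y_i).
  (1,2):dx=-1,dy=+7->D; (1,3):dx=+2,dy=+11->C; (1,4):dx=+3,dy=+13->C; (1,5):dx=-3,dy=+6->D
  (1,6):dx=-7,dy=+10->D; (1,7):dx=-4,dy=+3->D; (1,8):dx=-6,dy=+2->D; (1,9):dx=+6,dy=+18->C
  (1,10):dx=+4,dy=+16->C; (2,3):dx=+3,dy=+4->C; (2,4):dx=+4,dy=+6->C; (2,5):dx=-2,dy=-1->C
  (2,6):dx=-6,dy=+3->D; (2,7):dx=-3,dy=-4->C; (2,8):dx=-5,dy=-5->C; (2,9):dx=+7,dy=+11->C
  (2,10):dx=+5,dy=+9->C; (3,4):dx=+1,dy=+2->C; (3,5):dx=-5,dy=-5->C; (3,6):dx=-9,dy=-1->C
  (3,7):dx=-6,dy=-8->C; (3,8):dx=-8,dy=-9->C; (3,9):dx=+4,dy=+7->C; (3,10):dx=+2,dy=+5->C
  (4,5):dx=-6,dy=-7->C; (4,6):dx=-10,dy=-3->C; (4,7):dx=-7,dy=-10->C; (4,8):dx=-9,dy=-11->C
  (4,9):dx=+3,dy=+5->C; (4,10):dx=+1,dy=+3->C; (5,6):dx=-4,dy=+4->D; (5,7):dx=-1,dy=-3->C
  (5,8):dx=-3,dy=-4->C; (5,9):dx=+9,dy=+12->C; (5,10):dx=+7,dy=+10->C; (6,7):dx=+3,dy=-7->D
  (6,8):dx=+1,dy=-8->D; (6,9):dx=+13,dy=+8->C; (6,10):dx=+11,dy=+6->C; (7,8):dx=-2,dy=-1->C
  (7,9):dx=+10,dy=+15->C; (7,10):dx=+8,dy=+13->C; (8,9):dx=+12,dy=+16->C; (8,10):dx=+10,dy=+14->C
  (9,10):dx=-2,dy=-2->C
Step 2: C = 36, D = 9, total pairs = 45.
Step 3: tau = (C - D)/(n(n-1)/2) = (36 - 9)/45 = 0.600000.
Step 4: Exact two-sided p-value (enumerate n! = 3628800 permutations of y under H0): p = 0.016666.
Step 5: alpha = 0.05. reject H0.

tau_b = 0.6000 (C=36, D=9), p = 0.016666, reject H0.


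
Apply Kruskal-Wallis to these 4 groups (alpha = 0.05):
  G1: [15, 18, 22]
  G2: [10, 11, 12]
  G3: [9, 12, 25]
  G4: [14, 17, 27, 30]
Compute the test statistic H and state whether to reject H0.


Step 1: Combine all N = 13 observations and assign midranks.
sorted (value, group, rank): (9,G3,1), (10,G2,2), (11,G2,3), (12,G2,4.5), (12,G3,4.5), (14,G4,6), (15,G1,7), (17,G4,8), (18,G1,9), (22,G1,10), (25,G3,11), (27,G4,12), (30,G4,13)
Step 2: Sum ranks within each group.
R_1 = 26 (n_1 = 3)
R_2 = 9.5 (n_2 = 3)
R_3 = 16.5 (n_3 = 3)
R_4 = 39 (n_4 = 4)
Step 3: H = 12/(N(N+1)) * sum(R_i^2/n_i) - 3(N+1)
     = 12/(13*14) * (26^2/3 + 9.5^2/3 + 16.5^2/3 + 39^2/4) - 3*14
     = 0.065934 * 726.417 - 42
     = 5.895604.
Step 4: Ties present; correction factor C = 1 - 6/(13^3 - 13) = 0.997253. Corrected H = 5.895604 / 0.997253 = 5.911846.
Step 5: Under H0, H ~ chi^2(3); p-value = 0.115979.
Step 6: alpha = 0.05. fail to reject H0.

H = 5.9118, df = 3, p = 0.115979, fail to reject H0.


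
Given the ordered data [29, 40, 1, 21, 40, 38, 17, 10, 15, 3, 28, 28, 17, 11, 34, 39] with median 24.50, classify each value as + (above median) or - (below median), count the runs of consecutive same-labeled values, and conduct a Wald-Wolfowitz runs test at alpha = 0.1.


Step 1: Compute median = 24.50; label A = above, B = below.
Labels in order: AABBAABBBBAABBAA  (n_A = 8, n_B = 8)
Step 2: Count runs R = 7.
Step 3: Under H0 (random ordering), E[R] = 2*n_A*n_B/(n_A+n_B) + 1 = 2*8*8/16 + 1 = 9.0000.
        Var[R] = 2*n_A*n_B*(2*n_A*n_B - n_A - n_B) / ((n_A+n_B)^2 * (n_A+n_B-1)) = 14336/3840 = 3.7333.
        SD[R] = 1.9322.
Step 4: Continuity-corrected z = (R + 0.5 - E[R]) / SD[R] = (7 + 0.5 - 9.0000) / 1.9322 = -0.7763.
Step 5: Two-sided p-value via normal approximation = 2*(1 - Phi(|z|)) = 0.437558.
Step 6: alpha = 0.1. fail to reject H0.

R = 7, z = -0.7763, p = 0.437558, fail to reject H0.


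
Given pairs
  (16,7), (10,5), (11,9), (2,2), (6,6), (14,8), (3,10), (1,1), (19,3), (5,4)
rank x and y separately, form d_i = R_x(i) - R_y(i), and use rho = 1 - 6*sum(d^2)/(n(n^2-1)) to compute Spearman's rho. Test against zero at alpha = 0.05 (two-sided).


Step 1: Rank x and y separately (midranks; no ties here).
rank(x): 16->9, 10->6, 11->7, 2->2, 6->5, 14->8, 3->3, 1->1, 19->10, 5->4
rank(y): 7->7, 5->5, 9->9, 2->2, 6->6, 8->8, 10->10, 1->1, 3->3, 4->4
Step 2: d_i = R_x(i) - R_y(i); compute d_i^2.
  (9-7)^2=4, (6-5)^2=1, (7-9)^2=4, (2-2)^2=0, (5-6)^2=1, (8-8)^2=0, (3-10)^2=49, (1-1)^2=0, (10-3)^2=49, (4-4)^2=0
sum(d^2) = 108.
Step 3: rho = 1 - 6*108 / (10*(10^2 - 1)) = 1 - 648/990 = 0.345455.
Step 4: Under H0, t = rho * sqrt((n-2)/(1-rho^2)) = 1.0412 ~ t(8).
Step 5: Two-sided p-value from the t-distribution with 8 df = 0.328227.
Step 6: alpha = 0.05. fail to reject H0.

rho = 0.3455, p = 0.328227, fail to reject H0 at alpha = 0.05.


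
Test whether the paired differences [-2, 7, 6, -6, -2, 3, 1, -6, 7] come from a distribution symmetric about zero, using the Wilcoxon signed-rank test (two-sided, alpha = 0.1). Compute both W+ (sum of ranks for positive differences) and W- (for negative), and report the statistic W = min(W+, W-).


Step 1: Drop any zero differences (none here) and take |d_i|.
|d| = [2, 7, 6, 6, 2, 3, 1, 6, 7]
Step 2: Midrank |d_i| (ties get averaged ranks).
ranks: |2|->2.5, |7|->8.5, |6|->6, |6|->6, |2|->2.5, |3|->4, |1|->1, |6|->6, |7|->8.5
Step 3: Attach original signs; sum ranks with positive sign and with negative sign.
W+ = 8.5 + 6 + 4 + 1 + 8.5 = 28
W- = 2.5 + 6 + 2.5 + 6 = 17
(Check: W+ + W- = 45 should equal n(n+1)/2 = 45.)
Step 4: Test statistic W = min(W+, W-) = 17.
Step 5: Ties in |d|, so use the tie-corrected normal approximation.
        E[W] = n(n+1)/4 = 9*10/4 = 22.5.
        Tie groups: |d|=2 (t=2), |d|=6 (t=3), |d|=7 (t=2); sum(t^3 - t) = 36.
        Var[W] = n(n+1)(2n+1)/24 - sum(t^3-t)/48 = 1710/24 - 36/48 = 70.5.
        z = (W - E[W]) / sqrt(Var[W]) = (17 - 22.5) / 8.3964 = -0.6550.
        Two-sided p = 2*Phi(z) = 0.512442.
Step 6: alpha = 0.1. fail to reject H0.

W+ = 28, W- = 17, W = min = 17, p = 0.512442, fail to reject H0.


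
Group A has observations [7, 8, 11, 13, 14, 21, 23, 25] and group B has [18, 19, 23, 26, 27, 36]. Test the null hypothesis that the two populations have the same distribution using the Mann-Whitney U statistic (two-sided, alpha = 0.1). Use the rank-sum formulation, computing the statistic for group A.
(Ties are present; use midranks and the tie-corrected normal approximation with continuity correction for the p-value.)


Step 1: Combine and sort all 14 observations; assign midranks.
sorted (value, group): (7,X), (8,X), (11,X), (13,X), (14,X), (18,Y), (19,Y), (21,X), (23,X), (23,Y), (25,X), (26,Y), (27,Y), (36,Y)
ranks: 7->1, 8->2, 11->3, 13->4, 14->5, 18->6, 19->7, 21->8, 23->9.5, 23->9.5, 25->11, 26->12, 27->13, 36->14
Step 2: Rank sum for X: R1 = 1 + 2 + 3 + 4 + 5 + 8 + 9.5 + 11 = 43.5.
Step 3: U_X = R1 - n1(n1+1)/2 = 43.5 - 8*9/2 = 43.5 - 36 = 7.5.
       U_Y = n1*n2 - U_X = 48 - 7.5 = 40.5.
Step 4: Ties are present, so use the tie-corrected normal approximation (with continuity correction) for the p-value.
Step 5: p-value = 0.038653; compare to alpha = 0.1. reject H0.

U_X = 7.5, p = 0.038653, reject H0 at alpha = 0.1.


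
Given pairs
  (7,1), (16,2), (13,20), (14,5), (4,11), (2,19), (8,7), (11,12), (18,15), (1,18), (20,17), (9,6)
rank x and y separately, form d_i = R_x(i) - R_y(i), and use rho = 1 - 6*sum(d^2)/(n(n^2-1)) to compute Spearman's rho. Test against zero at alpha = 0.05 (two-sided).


Step 1: Rank x and y separately (midranks; no ties here).
rank(x): 7->4, 16->10, 13->8, 14->9, 4->3, 2->2, 8->5, 11->7, 18->11, 1->1, 20->12, 9->6
rank(y): 1->1, 2->2, 20->12, 5->3, 11->6, 19->11, 7->5, 12->7, 15->8, 18->10, 17->9, 6->4
Step 2: d_i = R_x(i) - R_y(i); compute d_i^2.
  (4-1)^2=9, (10-2)^2=64, (8-12)^2=16, (9-3)^2=36, (3-6)^2=9, (2-11)^2=81, (5-5)^2=0, (7-7)^2=0, (11-8)^2=9, (1-10)^2=81, (12-9)^2=9, (6-4)^2=4
sum(d^2) = 318.
Step 3: rho = 1 - 6*318 / (12*(12^2 - 1)) = 1 - 1908/1716 = -0.111888.
Step 4: Under H0, t = rho * sqrt((n-2)/(1-rho^2)) = -0.3561 ~ t(10).
Step 5: Two-sided p-value from the t-distribution with 10 df = 0.729195.
Step 6: alpha = 0.05. fail to reject H0.

rho = -0.1119, p = 0.729195, fail to reject H0 at alpha = 0.05.


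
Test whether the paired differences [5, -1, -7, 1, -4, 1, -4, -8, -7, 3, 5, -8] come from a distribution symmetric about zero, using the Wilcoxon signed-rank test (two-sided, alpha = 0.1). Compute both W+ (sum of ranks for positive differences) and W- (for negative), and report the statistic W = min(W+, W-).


Step 1: Drop any zero differences (none here) and take |d_i|.
|d| = [5, 1, 7, 1, 4, 1, 4, 8, 7, 3, 5, 8]
Step 2: Midrank |d_i| (ties get averaged ranks).
ranks: |5|->7.5, |1|->2, |7|->9.5, |1|->2, |4|->5.5, |1|->2, |4|->5.5, |8|->11.5, |7|->9.5, |3|->4, |5|->7.5, |8|->11.5
Step 3: Attach original signs; sum ranks with positive sign and with negative sign.
W+ = 7.5 + 2 + 2 + 4 + 7.5 = 23
W- = 2 + 9.5 + 5.5 + 5.5 + 11.5 + 9.5 + 11.5 = 55
(Check: W+ + W- = 78 should equal n(n+1)/2 = 78.)
Step 4: Test statistic W = min(W+, W-) = 23.
Step 5: Ties in |d|, so use the tie-corrected normal approximation.
        E[W] = n(n+1)/4 = 12*13/4 = 39.
        Tie groups: |d|=1 (t=3), |d|=4 (t=2), |d|=5 (t=2), |d|=7 (t=2), |d|=8 (t=2); sum(t^3 - t) = 48.
        Var[W] = n(n+1)(2n+1)/24 - sum(t^3-t)/48 = 3900/24 - 48/48 = 161.5.
        z = (W - E[W]) / sqrt(Var[W]) = (23 - 39) / 12.7083 = -1.2590.
        Two-sided p = 2*Phi(z) = 0.208022.
Step 6: alpha = 0.1. fail to reject H0.

W+ = 23, W- = 55, W = min = 23, p = 0.208022, fail to reject H0.


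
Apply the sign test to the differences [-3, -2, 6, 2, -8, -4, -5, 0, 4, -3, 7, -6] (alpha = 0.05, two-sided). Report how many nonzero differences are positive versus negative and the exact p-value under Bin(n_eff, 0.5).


Step 1: Discard zero differences. Original n = 12; n_eff = number of nonzero differences = 11.
Nonzero differences (with sign): -3, -2, +6, +2, -8, -4, -5, +4, -3, +7, -6
Step 2: Count signs: positive = 4, negative = 7.
Step 3: Under H0: P(positive) = 0.5, so the number of positives S ~ Bin(11, 0.5).
Step 4: Two-sided exact p-value = sum of Bin(11,0.5) probabilities at or below the observed probability = 0.548828.
Step 5: alpha = 0.05. fail to reject H0.

n_eff = 11, pos = 4, neg = 7, p = 0.548828, fail to reject H0.


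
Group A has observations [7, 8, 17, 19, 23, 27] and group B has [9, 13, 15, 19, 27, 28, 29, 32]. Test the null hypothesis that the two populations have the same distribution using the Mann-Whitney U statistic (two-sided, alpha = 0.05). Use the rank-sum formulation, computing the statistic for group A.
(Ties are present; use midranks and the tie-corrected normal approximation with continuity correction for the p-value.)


Step 1: Combine and sort all 14 observations; assign midranks.
sorted (value, group): (7,X), (8,X), (9,Y), (13,Y), (15,Y), (17,X), (19,X), (19,Y), (23,X), (27,X), (27,Y), (28,Y), (29,Y), (32,Y)
ranks: 7->1, 8->2, 9->3, 13->4, 15->5, 17->6, 19->7.5, 19->7.5, 23->9, 27->10.5, 27->10.5, 28->12, 29->13, 32->14
Step 2: Rank sum for X: R1 = 1 + 2 + 6 + 7.5 + 9 + 10.5 = 36.
Step 3: U_X = R1 - n1(n1+1)/2 = 36 - 6*7/2 = 36 - 21 = 15.
       U_Y = n1*n2 - U_X = 48 - 15 = 33.
Step 4: Ties are present, so use the tie-corrected normal approximation (with continuity correction) for the p-value.
Step 5: p-value = 0.271435; compare to alpha = 0.05. fail to reject H0.

U_X = 15, p = 0.271435, fail to reject H0 at alpha = 0.05.


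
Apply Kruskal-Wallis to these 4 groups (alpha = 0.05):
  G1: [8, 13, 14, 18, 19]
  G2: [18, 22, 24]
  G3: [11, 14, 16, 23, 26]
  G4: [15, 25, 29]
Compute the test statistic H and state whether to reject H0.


Step 1: Combine all N = 16 observations and assign midranks.
sorted (value, group, rank): (8,G1,1), (11,G3,2), (13,G1,3), (14,G1,4.5), (14,G3,4.5), (15,G4,6), (16,G3,7), (18,G1,8.5), (18,G2,8.5), (19,G1,10), (22,G2,11), (23,G3,12), (24,G2,13), (25,G4,14), (26,G3,15), (29,G4,16)
Step 2: Sum ranks within each group.
R_1 = 27 (n_1 = 5)
R_2 = 32.5 (n_2 = 3)
R_3 = 40.5 (n_3 = 5)
R_4 = 36 (n_4 = 3)
Step 3: H = 12/(N(N+1)) * sum(R_i^2/n_i) - 3(N+1)
     = 12/(16*17) * (27^2/5 + 32.5^2/3 + 40.5^2/5 + 36^2/3) - 3*17
     = 0.044118 * 1257.93 - 51
     = 4.497059.
Step 4: Ties present; correction factor C = 1 - 12/(16^3 - 16) = 0.997059. Corrected H = 4.497059 / 0.997059 = 4.510324.
Step 5: Under H0, H ~ chi^2(3); p-value = 0.211371.
Step 6: alpha = 0.05. fail to reject H0.

H = 4.5103, df = 3, p = 0.211371, fail to reject H0.


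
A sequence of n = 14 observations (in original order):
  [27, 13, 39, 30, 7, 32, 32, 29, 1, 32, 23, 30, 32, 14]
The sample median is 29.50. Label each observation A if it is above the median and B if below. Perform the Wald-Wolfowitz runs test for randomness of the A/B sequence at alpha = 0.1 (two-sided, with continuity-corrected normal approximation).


Step 1: Compute median = 29.50; label A = above, B = below.
Labels in order: BBAABAABBABAAB  (n_A = 7, n_B = 7)
Step 2: Count runs R = 9.
Step 3: Under H0 (random ordering), E[R] = 2*n_A*n_B/(n_A+n_B) + 1 = 2*7*7/14 + 1 = 8.0000.
        Var[R] = 2*n_A*n_B*(2*n_A*n_B - n_A - n_B) / ((n_A+n_B)^2 * (n_A+n_B-1)) = 8232/2548 = 3.2308.
        SD[R] = 1.7974.
Step 4: Continuity-corrected z = (R - 0.5 - E[R]) / SD[R] = (9 - 0.5 - 8.0000) / 1.7974 = 0.2782.
Step 5: Two-sided p-value via normal approximation = 2*(1 - Phi(|z|)) = 0.780879.
Step 6: alpha = 0.1. fail to reject H0.

R = 9, z = 0.2782, p = 0.780879, fail to reject H0.


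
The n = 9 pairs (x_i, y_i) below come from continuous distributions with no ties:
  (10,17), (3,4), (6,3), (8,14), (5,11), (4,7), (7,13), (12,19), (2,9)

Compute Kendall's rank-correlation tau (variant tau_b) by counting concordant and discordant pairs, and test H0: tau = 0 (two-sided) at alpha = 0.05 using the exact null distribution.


Step 1: Enumerate the 36 unordered pairs (i,j) with i<j and classify each by sign(x_j-x_i) * sign(y_j-y_i).
  (1,2):dx=-7,dy=-13->C; (1,3):dx=-4,dy=-14->C; (1,4):dx=-2,dy=-3->C; (1,5):dx=-5,dy=-6->C
  (1,6):dx=-6,dy=-10->C; (1,7):dx=-3,dy=-4->C; (1,8):dx=+2,dy=+2->C; (1,9):dx=-8,dy=-8->C
  (2,3):dx=+3,dy=-1->D; (2,4):dx=+5,dy=+10->C; (2,5):dx=+2,dy=+7->C; (2,6):dx=+1,dy=+3->C
  (2,7):dx=+4,dy=+9->C; (2,8):dx=+9,dy=+15->C; (2,9):dx=-1,dy=+5->D; (3,4):dx=+2,dy=+11->C
  (3,5):dx=-1,dy=+8->D; (3,6):dx=-2,dy=+4->D; (3,7):dx=+1,dy=+10->C; (3,8):dx=+6,dy=+16->C
  (3,9):dx=-4,dy=+6->D; (4,5):dx=-3,dy=-3->C; (4,6):dx=-4,dy=-7->C; (4,7):dx=-1,dy=-1->C
  (4,8):dx=+4,dy=+5->C; (4,9):dx=-6,dy=-5->C; (5,6):dx=-1,dy=-4->C; (5,7):dx=+2,dy=+2->C
  (5,8):dx=+7,dy=+8->C; (5,9):dx=-3,dy=-2->C; (6,7):dx=+3,dy=+6->C; (6,8):dx=+8,dy=+12->C
  (6,9):dx=-2,dy=+2->D; (7,8):dx=+5,dy=+6->C; (7,9):dx=-5,dy=-4->C; (8,9):dx=-10,dy=-10->C
Step 2: C = 30, D = 6, total pairs = 36.
Step 3: tau = (C - D)/(n(n-1)/2) = (30 - 6)/36 = 0.666667.
Step 4: Exact two-sided p-value (enumerate n! = 362880 permutations of y under H0): p = 0.012665.
Step 5: alpha = 0.05. reject H0.

tau_b = 0.6667 (C=30, D=6), p = 0.012665, reject H0.


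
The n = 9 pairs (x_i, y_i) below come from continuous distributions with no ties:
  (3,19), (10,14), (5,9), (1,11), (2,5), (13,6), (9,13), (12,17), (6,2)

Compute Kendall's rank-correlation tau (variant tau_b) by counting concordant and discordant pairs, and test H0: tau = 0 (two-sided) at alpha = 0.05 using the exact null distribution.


Step 1: Enumerate the 36 unordered pairs (i,j) with i<j and classify each by sign(x_j-x_i) * sign(y_j-y_i).
  (1,2):dx=+7,dy=-5->D; (1,3):dx=+2,dy=-10->D; (1,4):dx=-2,dy=-8->C; (1,5):dx=-1,dy=-14->C
  (1,6):dx=+10,dy=-13->D; (1,7):dx=+6,dy=-6->D; (1,8):dx=+9,dy=-2->D; (1,9):dx=+3,dy=-17->D
  (2,3):dx=-5,dy=-5->C; (2,4):dx=-9,dy=-3->C; (2,5):dx=-8,dy=-9->C; (2,6):dx=+3,dy=-8->D
  (2,7):dx=-1,dy=-1->C; (2,8):dx=+2,dy=+3->C; (2,9):dx=-4,dy=-12->C; (3,4):dx=-4,dy=+2->D
  (3,5):dx=-3,dy=-4->C; (3,6):dx=+8,dy=-3->D; (3,7):dx=+4,dy=+4->C; (3,8):dx=+7,dy=+8->C
  (3,9):dx=+1,dy=-7->D; (4,5):dx=+1,dy=-6->D; (4,6):dx=+12,dy=-5->D; (4,7):dx=+8,dy=+2->C
  (4,8):dx=+11,dy=+6->C; (4,9):dx=+5,dy=-9->D; (5,6):dx=+11,dy=+1->C; (5,7):dx=+7,dy=+8->C
  (5,8):dx=+10,dy=+12->C; (5,9):dx=+4,dy=-3->D; (6,7):dx=-4,dy=+7->D; (6,8):dx=-1,dy=+11->D
  (6,9):dx=-7,dy=-4->C; (7,8):dx=+3,dy=+4->C; (7,9):dx=-3,dy=-11->C; (8,9):dx=-6,dy=-15->C
Step 2: C = 20, D = 16, total pairs = 36.
Step 3: tau = (C - D)/(n(n-1)/2) = (20 - 16)/36 = 0.111111.
Step 4: Exact two-sided p-value (enumerate n! = 362880 permutations of y under H0): p = 0.761414.
Step 5: alpha = 0.05. fail to reject H0.

tau_b = 0.1111 (C=20, D=16), p = 0.761414, fail to reject H0.


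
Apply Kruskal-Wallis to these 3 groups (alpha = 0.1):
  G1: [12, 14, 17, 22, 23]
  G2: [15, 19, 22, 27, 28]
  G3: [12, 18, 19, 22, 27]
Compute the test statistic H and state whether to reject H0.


Step 1: Combine all N = 15 observations and assign midranks.
sorted (value, group, rank): (12,G1,1.5), (12,G3,1.5), (14,G1,3), (15,G2,4), (17,G1,5), (18,G3,6), (19,G2,7.5), (19,G3,7.5), (22,G1,10), (22,G2,10), (22,G3,10), (23,G1,12), (27,G2,13.5), (27,G3,13.5), (28,G2,15)
Step 2: Sum ranks within each group.
R_1 = 31.5 (n_1 = 5)
R_2 = 50 (n_2 = 5)
R_3 = 38.5 (n_3 = 5)
Step 3: H = 12/(N(N+1)) * sum(R_i^2/n_i) - 3(N+1)
     = 12/(15*16) * (31.5^2/5 + 50^2/5 + 38.5^2/5) - 3*16
     = 0.050000 * 994.9 - 48
     = 1.745000.
Step 4: Ties present; correction factor C = 1 - 42/(15^3 - 15) = 0.987500. Corrected H = 1.745000 / 0.987500 = 1.767089.
Step 5: Under H0, H ~ chi^2(2); p-value = 0.413315.
Step 6: alpha = 0.1. fail to reject H0.

H = 1.7671, df = 2, p = 0.413315, fail to reject H0.


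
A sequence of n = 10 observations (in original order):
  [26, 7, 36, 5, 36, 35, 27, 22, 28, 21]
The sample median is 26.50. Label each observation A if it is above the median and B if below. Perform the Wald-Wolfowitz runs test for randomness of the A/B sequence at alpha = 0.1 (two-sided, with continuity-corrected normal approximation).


Step 1: Compute median = 26.50; label A = above, B = below.
Labels in order: BBABAAABAB  (n_A = 5, n_B = 5)
Step 2: Count runs R = 7.
Step 3: Under H0 (random ordering), E[R] = 2*n_A*n_B/(n_A+n_B) + 1 = 2*5*5/10 + 1 = 6.0000.
        Var[R] = 2*n_A*n_B*(2*n_A*n_B - n_A - n_B) / ((n_A+n_B)^2 * (n_A+n_B-1)) = 2000/900 = 2.2222.
        SD[R] = 1.4907.
Step 4: Continuity-corrected z = (R - 0.5 - E[R]) / SD[R] = (7 - 0.5 - 6.0000) / 1.4907 = 0.3354.
Step 5: Two-sided p-value via normal approximation = 2*(1 - Phi(|z|)) = 0.737316.
Step 6: alpha = 0.1. fail to reject H0.

R = 7, z = 0.3354, p = 0.737316, fail to reject H0.


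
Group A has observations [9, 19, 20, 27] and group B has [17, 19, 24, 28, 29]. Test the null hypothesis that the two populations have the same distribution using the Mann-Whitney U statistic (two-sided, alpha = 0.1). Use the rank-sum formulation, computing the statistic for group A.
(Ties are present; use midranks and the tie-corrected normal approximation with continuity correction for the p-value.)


Step 1: Combine and sort all 9 observations; assign midranks.
sorted (value, group): (9,X), (17,Y), (19,X), (19,Y), (20,X), (24,Y), (27,X), (28,Y), (29,Y)
ranks: 9->1, 17->2, 19->3.5, 19->3.5, 20->5, 24->6, 27->7, 28->8, 29->9
Step 2: Rank sum for X: R1 = 1 + 3.5 + 5 + 7 = 16.5.
Step 3: U_X = R1 - n1(n1+1)/2 = 16.5 - 4*5/2 = 16.5 - 10 = 6.5.
       U_Y = n1*n2 - U_X = 20 - 6.5 = 13.5.
Step 4: Ties are present, so use the tie-corrected normal approximation (with continuity correction) for the p-value.
Step 5: p-value = 0.460558; compare to alpha = 0.1. fail to reject H0.

U_X = 6.5, p = 0.460558, fail to reject H0 at alpha = 0.1.


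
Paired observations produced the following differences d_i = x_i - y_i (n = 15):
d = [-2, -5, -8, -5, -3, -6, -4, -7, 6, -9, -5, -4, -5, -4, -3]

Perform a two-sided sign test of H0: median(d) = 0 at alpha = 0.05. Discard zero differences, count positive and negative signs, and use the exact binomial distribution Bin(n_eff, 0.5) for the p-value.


Step 1: Discard zero differences. Original n = 15; n_eff = number of nonzero differences = 15.
Nonzero differences (with sign): -2, -5, -8, -5, -3, -6, -4, -7, +6, -9, -5, -4, -5, -4, -3
Step 2: Count signs: positive = 1, negative = 14.
Step 3: Under H0: P(positive) = 0.5, so the number of positives S ~ Bin(15, 0.5).
Step 4: Two-sided exact p-value = sum of Bin(15,0.5) probabilities at or below the observed probability = 0.000977.
Step 5: alpha = 0.05. reject H0.

n_eff = 15, pos = 1, neg = 14, p = 0.000977, reject H0.


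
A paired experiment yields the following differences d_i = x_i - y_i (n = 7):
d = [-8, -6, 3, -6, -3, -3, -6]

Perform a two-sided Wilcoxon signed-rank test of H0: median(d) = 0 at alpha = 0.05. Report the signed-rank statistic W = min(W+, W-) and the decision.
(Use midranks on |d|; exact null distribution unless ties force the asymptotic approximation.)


Step 1: Drop any zero differences (none here) and take |d_i|.
|d| = [8, 6, 3, 6, 3, 3, 6]
Step 2: Midrank |d_i| (ties get averaged ranks).
ranks: |8|->7, |6|->5, |3|->2, |6|->5, |3|->2, |3|->2, |6|->5
Step 3: Attach original signs; sum ranks with positive sign and with negative sign.
W+ = 2 = 2
W- = 7 + 5 + 5 + 2 + 2 + 5 = 26
(Check: W+ + W- = 28 should equal n(n+1)/2 = 28.)
Step 4: Test statistic W = min(W+, W-) = 2.
Step 5: Ties in |d|, so use the tie-corrected normal approximation.
        E[W] = n(n+1)/4 = 7*8/4 = 14.
        Tie groups: |d|=3 (t=3), |d|=6 (t=3); sum(t^3 - t) = 48.
        Var[W] = n(n+1)(2n+1)/24 - sum(t^3-t)/48 = 840/24 - 48/48 = 34.
        z = (W - E[W]) / sqrt(Var[W]) = (2 - 14) / 5.8310 = -2.0580.
        Two-sided p = 2*Phi(z) = 0.039592.
Step 6: alpha = 0.05. reject H0.

W+ = 2, W- = 26, W = min = 2, p = 0.039592, reject H0.


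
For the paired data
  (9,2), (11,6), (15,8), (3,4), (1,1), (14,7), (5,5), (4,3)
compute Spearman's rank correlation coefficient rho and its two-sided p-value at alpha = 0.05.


Step 1: Rank x and y separately (midranks; no ties here).
rank(x): 9->5, 11->6, 15->8, 3->2, 1->1, 14->7, 5->4, 4->3
rank(y): 2->2, 6->6, 8->8, 4->4, 1->1, 7->7, 5->5, 3->3
Step 2: d_i = R_x(i) - R_y(i); compute d_i^2.
  (5-2)^2=9, (6-6)^2=0, (8-8)^2=0, (2-4)^2=4, (1-1)^2=0, (7-7)^2=0, (4-5)^2=1, (3-3)^2=0
sum(d^2) = 14.
Step 3: rho = 1 - 6*14 / (8*(8^2 - 1)) = 1 - 84/504 = 0.833333.
Step 4: Under H0, t = rho * sqrt((n-2)/(1-rho^2)) = 3.6927 ~ t(6).
Step 5: Two-sided p-value from the t-distribution with 6 df = 0.010176.
Step 6: alpha = 0.05. reject H0.

rho = 0.8333, p = 0.010176, reject H0 at alpha = 0.05.


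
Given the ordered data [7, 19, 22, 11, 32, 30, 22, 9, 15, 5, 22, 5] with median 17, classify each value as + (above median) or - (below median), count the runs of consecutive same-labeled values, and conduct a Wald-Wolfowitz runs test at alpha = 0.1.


Step 1: Compute median = 17; label A = above, B = below.
Labels in order: BAABAAABBBAB  (n_A = 6, n_B = 6)
Step 2: Count runs R = 7.
Step 3: Under H0 (random ordering), E[R] = 2*n_A*n_B/(n_A+n_B) + 1 = 2*6*6/12 + 1 = 7.0000.
        Var[R] = 2*n_A*n_B*(2*n_A*n_B - n_A - n_B) / ((n_A+n_B)^2 * (n_A+n_B-1)) = 4320/1584 = 2.7273.
        SD[R] = 1.6514.
Step 4: R = E[R], so z = 0 with no continuity correction.
Step 5: Two-sided p-value via normal approximation = 2*(1 - Phi(|z|)) = 1.000000.
Step 6: alpha = 0.1. fail to reject H0.

R = 7, z = 0.0000, p = 1.000000, fail to reject H0.


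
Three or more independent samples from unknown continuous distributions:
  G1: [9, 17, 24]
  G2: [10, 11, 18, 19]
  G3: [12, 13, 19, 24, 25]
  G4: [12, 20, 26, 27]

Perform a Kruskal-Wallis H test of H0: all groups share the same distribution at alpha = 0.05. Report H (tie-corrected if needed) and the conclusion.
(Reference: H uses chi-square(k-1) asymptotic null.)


Step 1: Combine all N = 16 observations and assign midranks.
sorted (value, group, rank): (9,G1,1), (10,G2,2), (11,G2,3), (12,G3,4.5), (12,G4,4.5), (13,G3,6), (17,G1,7), (18,G2,8), (19,G2,9.5), (19,G3,9.5), (20,G4,11), (24,G1,12.5), (24,G3,12.5), (25,G3,14), (26,G4,15), (27,G4,16)
Step 2: Sum ranks within each group.
R_1 = 20.5 (n_1 = 3)
R_2 = 22.5 (n_2 = 4)
R_3 = 46.5 (n_3 = 5)
R_4 = 46.5 (n_4 = 4)
Step 3: H = 12/(N(N+1)) * sum(R_i^2/n_i) - 3(N+1)
     = 12/(16*17) * (20.5^2/3 + 22.5^2/4 + 46.5^2/5 + 46.5^2/4) - 3*17
     = 0.044118 * 1239.66 - 51
     = 3.690809.
Step 4: Ties present; correction factor C = 1 - 18/(16^3 - 16) = 0.995588. Corrected H = 3.690809 / 0.995588 = 3.707164.
Step 5: Under H0, H ~ chi^2(3); p-value = 0.294871.
Step 6: alpha = 0.05. fail to reject H0.

H = 3.7072, df = 3, p = 0.294871, fail to reject H0.


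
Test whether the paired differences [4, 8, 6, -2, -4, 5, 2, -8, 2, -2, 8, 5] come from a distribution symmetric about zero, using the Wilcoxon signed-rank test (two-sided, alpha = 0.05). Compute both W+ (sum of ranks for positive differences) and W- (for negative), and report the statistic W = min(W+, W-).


Step 1: Drop any zero differences (none here) and take |d_i|.
|d| = [4, 8, 6, 2, 4, 5, 2, 8, 2, 2, 8, 5]
Step 2: Midrank |d_i| (ties get averaged ranks).
ranks: |4|->5.5, |8|->11, |6|->9, |2|->2.5, |4|->5.5, |5|->7.5, |2|->2.5, |8|->11, |2|->2.5, |2|->2.5, |8|->11, |5|->7.5
Step 3: Attach original signs; sum ranks with positive sign and with negative sign.
W+ = 5.5 + 11 + 9 + 7.5 + 2.5 + 2.5 + 11 + 7.5 = 56.5
W- = 2.5 + 5.5 + 11 + 2.5 = 21.5
(Check: W+ + W- = 78 should equal n(n+1)/2 = 78.)
Step 4: Test statistic W = min(W+, W-) = 21.5.
Step 5: Ties in |d|, so use the tie-corrected normal approximation.
        E[W] = n(n+1)/4 = 12*13/4 = 39.
        Tie groups: |d|=2 (t=4), |d|=4 (t=2), |d|=5 (t=2), |d|=8 (t=3); sum(t^3 - t) = 96.
        Var[W] = n(n+1)(2n+1)/24 - sum(t^3-t)/48 = 3900/24 - 96/48 = 160.5.
        z = (W - E[W]) / sqrt(Var[W]) = (21.5 - 39) / 12.6689 = -1.3813.
        Two-sided p = 2*Phi(z) = 0.167175.
Step 6: alpha = 0.05. fail to reject H0.

W+ = 56.5, W- = 21.5, W = min = 21.5, p = 0.167175, fail to reject H0.


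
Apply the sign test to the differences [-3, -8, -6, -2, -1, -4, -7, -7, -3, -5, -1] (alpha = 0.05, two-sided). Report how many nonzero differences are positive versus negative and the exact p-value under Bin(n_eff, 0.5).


Step 1: Discard zero differences. Original n = 11; n_eff = number of nonzero differences = 11.
Nonzero differences (with sign): -3, -8, -6, -2, -1, -4, -7, -7, -3, -5, -1
Step 2: Count signs: positive = 0, negative = 11.
Step 3: Under H0: P(positive) = 0.5, so the number of positives S ~ Bin(11, 0.5).
Step 4: Two-sided exact p-value = sum of Bin(11,0.5) probabilities at or below the observed probability = 0.000977.
Step 5: alpha = 0.05. reject H0.

n_eff = 11, pos = 0, neg = 11, p = 0.000977, reject H0.


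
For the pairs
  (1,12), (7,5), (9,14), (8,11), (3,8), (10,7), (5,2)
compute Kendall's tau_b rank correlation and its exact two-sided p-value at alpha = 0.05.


Step 1: Enumerate the 21 unordered pairs (i,j) with i<j and classify each by sign(x_j-x_i) * sign(y_j-y_i).
  (1,2):dx=+6,dy=-7->D; (1,3):dx=+8,dy=+2->C; (1,4):dx=+7,dy=-1->D; (1,5):dx=+2,dy=-4->D
  (1,6):dx=+9,dy=-5->D; (1,7):dx=+4,dy=-10->D; (2,3):dx=+2,dy=+9->C; (2,4):dx=+1,dy=+6->C
  (2,5):dx=-4,dy=+3->D; (2,6):dx=+3,dy=+2->C; (2,7):dx=-2,dy=-3->C; (3,4):dx=-1,dy=-3->C
  (3,5):dx=-6,dy=-6->C; (3,6):dx=+1,dy=-7->D; (3,7):dx=-4,dy=-12->C; (4,5):dx=-5,dy=-3->C
  (4,6):dx=+2,dy=-4->D; (4,7):dx=-3,dy=-9->C; (5,6):dx=+7,dy=-1->D; (5,7):dx=+2,dy=-6->D
  (6,7):dx=-5,dy=-5->C
Step 2: C = 11, D = 10, total pairs = 21.
Step 3: tau = (C - D)/(n(n-1)/2) = (11 - 10)/21 = 0.047619.
Step 4: Exact two-sided p-value (enumerate n! = 5040 permutations of y under H0): p = 1.000000.
Step 5: alpha = 0.05. fail to reject H0.

tau_b = 0.0476 (C=11, D=10), p = 1.000000, fail to reject H0.


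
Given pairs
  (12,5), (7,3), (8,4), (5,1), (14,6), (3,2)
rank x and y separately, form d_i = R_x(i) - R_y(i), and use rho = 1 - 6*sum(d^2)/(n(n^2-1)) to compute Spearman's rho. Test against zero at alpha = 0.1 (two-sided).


Step 1: Rank x and y separately (midranks; no ties here).
rank(x): 12->5, 7->3, 8->4, 5->2, 14->6, 3->1
rank(y): 5->5, 3->3, 4->4, 1->1, 6->6, 2->2
Step 2: d_i = R_x(i) - R_y(i); compute d_i^2.
  (5-5)^2=0, (3-3)^2=0, (4-4)^2=0, (2-1)^2=1, (6-6)^2=0, (1-2)^2=1
sum(d^2) = 2.
Step 3: rho = 1 - 6*2 / (6*(6^2 - 1)) = 1 - 12/210 = 0.942857.
Step 4: Under H0, t = rho * sqrt((n-2)/(1-rho^2)) = 5.6595 ~ t(4).
Step 5: Two-sided p-value from the t-distribution with 4 df = 0.004805.
Step 6: alpha = 0.1. reject H0.

rho = 0.9429, p = 0.004805, reject H0 at alpha = 0.1.


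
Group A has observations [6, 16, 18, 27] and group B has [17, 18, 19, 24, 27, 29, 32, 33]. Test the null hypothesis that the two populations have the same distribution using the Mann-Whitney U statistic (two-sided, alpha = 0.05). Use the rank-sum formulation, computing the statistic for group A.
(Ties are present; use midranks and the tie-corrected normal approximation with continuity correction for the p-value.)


Step 1: Combine and sort all 12 observations; assign midranks.
sorted (value, group): (6,X), (16,X), (17,Y), (18,X), (18,Y), (19,Y), (24,Y), (27,X), (27,Y), (29,Y), (32,Y), (33,Y)
ranks: 6->1, 16->2, 17->3, 18->4.5, 18->4.5, 19->6, 24->7, 27->8.5, 27->8.5, 29->10, 32->11, 33->12
Step 2: Rank sum for X: R1 = 1 + 2 + 4.5 + 8.5 = 16.
Step 3: U_X = R1 - n1(n1+1)/2 = 16 - 4*5/2 = 16 - 10 = 6.
       U_Y = n1*n2 - U_X = 32 - 6 = 26.
Step 4: Ties are present, so use the tie-corrected normal approximation (with continuity correction) for the p-value.
Step 5: p-value = 0.105412; compare to alpha = 0.05. fail to reject H0.

U_X = 6, p = 0.105412, fail to reject H0 at alpha = 0.05.


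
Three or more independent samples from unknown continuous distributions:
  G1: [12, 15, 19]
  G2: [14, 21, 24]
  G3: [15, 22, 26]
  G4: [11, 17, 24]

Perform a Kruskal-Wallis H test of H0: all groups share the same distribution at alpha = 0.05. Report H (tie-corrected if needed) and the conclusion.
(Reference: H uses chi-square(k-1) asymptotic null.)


Step 1: Combine all N = 12 observations and assign midranks.
sorted (value, group, rank): (11,G4,1), (12,G1,2), (14,G2,3), (15,G1,4.5), (15,G3,4.5), (17,G4,6), (19,G1,7), (21,G2,8), (22,G3,9), (24,G2,10.5), (24,G4,10.5), (26,G3,12)
Step 2: Sum ranks within each group.
R_1 = 13.5 (n_1 = 3)
R_2 = 21.5 (n_2 = 3)
R_3 = 25.5 (n_3 = 3)
R_4 = 17.5 (n_4 = 3)
Step 3: H = 12/(N(N+1)) * sum(R_i^2/n_i) - 3(N+1)
     = 12/(12*13) * (13.5^2/3 + 21.5^2/3 + 25.5^2/3 + 17.5^2/3) - 3*13
     = 0.076923 * 533.667 - 39
     = 2.051282.
Step 4: Ties present; correction factor C = 1 - 12/(12^3 - 12) = 0.993007. Corrected H = 2.051282 / 0.993007 = 2.065728.
Step 5: Under H0, H ~ chi^2(3); p-value = 0.558877.
Step 6: alpha = 0.05. fail to reject H0.

H = 2.0657, df = 3, p = 0.558877, fail to reject H0.


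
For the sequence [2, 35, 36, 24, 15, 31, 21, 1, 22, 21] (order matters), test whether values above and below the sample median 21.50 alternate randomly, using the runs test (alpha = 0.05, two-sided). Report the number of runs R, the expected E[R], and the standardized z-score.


Step 1: Compute median = 21.50; label A = above, B = below.
Labels in order: BAAABABBAB  (n_A = 5, n_B = 5)
Step 2: Count runs R = 7.
Step 3: Under H0 (random ordering), E[R] = 2*n_A*n_B/(n_A+n_B) + 1 = 2*5*5/10 + 1 = 6.0000.
        Var[R] = 2*n_A*n_B*(2*n_A*n_B - n_A - n_B) / ((n_A+n_B)^2 * (n_A+n_B-1)) = 2000/900 = 2.2222.
        SD[R] = 1.4907.
Step 4: Continuity-corrected z = (R - 0.5 - E[R]) / SD[R] = (7 - 0.5 - 6.0000) / 1.4907 = 0.3354.
Step 5: Two-sided p-value via normal approximation = 2*(1 - Phi(|z|)) = 0.737316.
Step 6: alpha = 0.05. fail to reject H0.

R = 7, z = 0.3354, p = 0.737316, fail to reject H0.


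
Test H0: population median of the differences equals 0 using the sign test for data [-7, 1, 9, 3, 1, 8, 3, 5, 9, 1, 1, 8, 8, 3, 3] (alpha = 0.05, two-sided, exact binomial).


Step 1: Discard zero differences. Original n = 15; n_eff = number of nonzero differences = 15.
Nonzero differences (with sign): -7, +1, +9, +3, +1, +8, +3, +5, +9, +1, +1, +8, +8, +3, +3
Step 2: Count signs: positive = 14, negative = 1.
Step 3: Under H0: P(positive) = 0.5, so the number of positives S ~ Bin(15, 0.5).
Step 4: Two-sided exact p-value = sum of Bin(15,0.5) probabilities at or below the observed probability = 0.000977.
Step 5: alpha = 0.05. reject H0.

n_eff = 15, pos = 14, neg = 1, p = 0.000977, reject H0.
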